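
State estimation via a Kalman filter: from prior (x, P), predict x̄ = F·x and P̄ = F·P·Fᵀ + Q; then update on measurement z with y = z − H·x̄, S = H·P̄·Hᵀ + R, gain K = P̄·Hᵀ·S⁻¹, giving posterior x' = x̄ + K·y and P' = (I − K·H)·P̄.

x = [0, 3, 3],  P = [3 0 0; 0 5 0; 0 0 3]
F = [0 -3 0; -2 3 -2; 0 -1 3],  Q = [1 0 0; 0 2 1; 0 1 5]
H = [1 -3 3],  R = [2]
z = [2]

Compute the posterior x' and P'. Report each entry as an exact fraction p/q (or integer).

x̄ = F·x = [-9, 3, 6]
P̄ = F·P·Fᵀ + Q = [46 -45 15; -45 71 -32; 15 -32 37]
y = z − H·x̄ = [2]
S = H·P̄·Hᵀ + R = [1956]
K = P̄·Hᵀ·S⁻¹ = [113/978; -59/326; 37/326]
x' = x̄ + K·y = [-4288/489, 430/163, 1015/163]
P' = (I − K·H)·P̄ = [9725/489 -668/163 -1736/163; -668/163 1130/163 1333/163; -1736/163 1333/163 1924/163]

x' = [-4288/489, 430/163, 1015/163]
P' = [9725/489 -668/163 -1736/163; -668/163 1130/163 1333/163; -1736/163 1333/163 1924/163]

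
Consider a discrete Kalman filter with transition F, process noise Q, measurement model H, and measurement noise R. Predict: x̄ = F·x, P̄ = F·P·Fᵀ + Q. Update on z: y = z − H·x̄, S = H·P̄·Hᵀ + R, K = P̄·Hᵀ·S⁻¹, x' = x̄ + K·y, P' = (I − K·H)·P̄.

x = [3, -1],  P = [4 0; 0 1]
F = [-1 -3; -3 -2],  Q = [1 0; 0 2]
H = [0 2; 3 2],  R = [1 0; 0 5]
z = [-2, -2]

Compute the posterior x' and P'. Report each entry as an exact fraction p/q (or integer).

x̄ = F·x = [0, -7]
P̄ = F·P·Fᵀ + Q = [14 18; 18 42]
y = z − H·x̄ = [12, 12]
S = H·P̄·Hᵀ + R = [169 276; 276 515]
K = P̄·Hᵀ·S⁻¹ = [-2988/10859 3246/10859; 5172/10859 138/10859]
x' = x̄ + K·y = [3096/10859, -12293/10859]
P' = (I − K·H)·P̄ = [6406/10859 -1494/10859; -1494/10859 2586/10859]

x' = [3096/10859, -12293/10859]
P' = [6406/10859 -1494/10859; -1494/10859 2586/10859]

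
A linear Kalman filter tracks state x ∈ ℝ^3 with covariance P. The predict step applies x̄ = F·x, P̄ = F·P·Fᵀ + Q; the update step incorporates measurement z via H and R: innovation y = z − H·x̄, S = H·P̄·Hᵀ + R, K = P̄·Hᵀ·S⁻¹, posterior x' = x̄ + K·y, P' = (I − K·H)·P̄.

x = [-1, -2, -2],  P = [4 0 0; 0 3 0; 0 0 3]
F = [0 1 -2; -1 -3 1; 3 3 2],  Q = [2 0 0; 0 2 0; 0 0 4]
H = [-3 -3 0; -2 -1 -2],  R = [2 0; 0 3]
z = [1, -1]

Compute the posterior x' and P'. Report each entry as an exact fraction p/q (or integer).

x̄ = F·x = [2, 5, -13]
P̄ = F·P·Fᵀ + Q = [17 -15 -3; -15 36 -33; -3 -33 79]
y = z − H·x̄ = [22, -18]
S = H·P̄·Hᵀ + R = [209 -141; -141 207]
K = P̄·Hᵀ·S⁻¹ = [-1025/7794 -3563/23382; -509/2598 1219/7794; 1859/7794 -9643/23382]
x' = x̄ + K·y = [7208/3897, -2761/1299, -1283/3897]
P' = (I − K·H)·P̄ = [332725/23382 -110225/7794 -162043/23382; -110225/7794 37081/2598 52775/7794; -162043/23382 52775/7794 97345/23382]

x' = [7208/3897, -2761/1299, -1283/3897]
P' = [332725/23382 -110225/7794 -162043/23382; -110225/7794 37081/2598 52775/7794; -162043/23382 52775/7794 97345/23382]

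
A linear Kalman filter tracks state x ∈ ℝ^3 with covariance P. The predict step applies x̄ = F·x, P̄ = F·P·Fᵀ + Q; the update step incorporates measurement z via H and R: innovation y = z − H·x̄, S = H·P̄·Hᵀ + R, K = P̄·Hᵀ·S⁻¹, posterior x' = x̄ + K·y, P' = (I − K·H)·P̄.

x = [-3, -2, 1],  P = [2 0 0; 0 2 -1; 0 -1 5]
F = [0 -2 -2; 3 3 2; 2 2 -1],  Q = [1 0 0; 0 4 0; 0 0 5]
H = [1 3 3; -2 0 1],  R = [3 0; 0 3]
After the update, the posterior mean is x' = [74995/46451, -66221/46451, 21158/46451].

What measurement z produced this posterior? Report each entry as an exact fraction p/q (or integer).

x̄ = F·x = [2, -13, -11]
P̄ = F·P·Fᵀ + Q = [21 -22 4; -22 48 13; 4 13 30]
S = H·P̄·Hᵀ + R = [852 199; 199 101]
K = P̄·Hᵀ·S⁻¹ = [4229/46451 -25809/46451; 4918/46451 16525/46451; 9055/46451 -7723/46451]
x' − x̄ = [-17907/46451, 537642/46451, 532119/46451] = K·y
y = (KᵀK)⁻¹·Kᵀ·(x' − x̄) = [69, 12]
z = y + H·x̄ = [69, 12] + [-70, -15] = [-1, -3]

z = [-1, -3]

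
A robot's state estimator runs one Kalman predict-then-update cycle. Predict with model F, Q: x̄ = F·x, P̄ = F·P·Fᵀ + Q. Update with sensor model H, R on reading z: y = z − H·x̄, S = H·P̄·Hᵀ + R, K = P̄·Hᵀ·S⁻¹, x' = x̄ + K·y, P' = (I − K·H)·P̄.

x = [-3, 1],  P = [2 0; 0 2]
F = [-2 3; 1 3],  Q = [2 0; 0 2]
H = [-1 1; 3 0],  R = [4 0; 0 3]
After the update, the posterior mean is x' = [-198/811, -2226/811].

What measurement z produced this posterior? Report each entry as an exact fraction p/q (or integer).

z = [-2, -1]

x̄ = F·x = [9, 0]
P̄ = F·P·Fᵀ + Q = [28 14; 14 22]
S = H·P̄·Hᵀ + R = [26 -42; -42 255]
K = P̄·Hᵀ·S⁻¹ = [-7/811 266/811; 634/811 238/811]
x' − x̄ = [-7497/811, -2226/811] = K·y
y = (KᵀK)⁻¹·Kᵀ·(x' − x̄) = [7, -28]
z = y + H·x̄ = [7, -28] + [-9, 27] = [-2, -1]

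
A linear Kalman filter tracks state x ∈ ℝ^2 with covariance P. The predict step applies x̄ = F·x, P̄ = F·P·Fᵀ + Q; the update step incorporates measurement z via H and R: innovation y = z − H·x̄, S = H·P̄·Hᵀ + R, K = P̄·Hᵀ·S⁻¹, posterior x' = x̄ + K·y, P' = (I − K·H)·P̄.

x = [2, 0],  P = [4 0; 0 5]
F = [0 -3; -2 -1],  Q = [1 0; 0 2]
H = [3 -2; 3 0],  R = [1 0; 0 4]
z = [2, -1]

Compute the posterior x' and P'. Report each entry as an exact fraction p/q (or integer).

x' = [-303/755, -2471/1510]
P' = [2252/5285 3342/5285; 3342/5285 37577/31710]

x̄ = F·x = [0, -4]
P̄ = F·P·Fᵀ + Q = [46 15; 15 23]
y = z − H·x̄ = [-6, -1]
S = H·P̄·Hᵀ + R = [327 324; 324 418]
K = P̄·Hᵀ·S⁻¹ = [72/5285 1689/5285; -7499/15855 5013/10570]
x' = x̄ + K·y = [-303/755, -2471/1510]
P' = (I − K·H)·P̄ = [2252/5285 3342/5285; 3342/5285 37577/31710]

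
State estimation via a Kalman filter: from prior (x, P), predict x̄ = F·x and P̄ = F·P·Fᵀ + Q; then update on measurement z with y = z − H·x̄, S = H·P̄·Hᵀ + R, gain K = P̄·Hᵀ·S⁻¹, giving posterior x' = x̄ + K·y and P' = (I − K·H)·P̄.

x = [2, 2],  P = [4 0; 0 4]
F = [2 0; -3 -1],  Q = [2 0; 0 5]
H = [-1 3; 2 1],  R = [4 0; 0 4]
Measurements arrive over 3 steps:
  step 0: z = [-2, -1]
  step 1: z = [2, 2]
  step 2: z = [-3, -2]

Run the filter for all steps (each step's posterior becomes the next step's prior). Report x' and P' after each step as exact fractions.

step 0: x' = [-787/6917, -5293/6917], P' = [4824/6917 276/6917; 276/6917 2700/6917]
step 1: x' = [3747396/8734469, 7230558/8734469], P' = [5638680/8734469 301396/8734469; 301396/8734469 3345676/8734469]
step 2: x' = [-276209933/1161343709, -3923296522/3484031127], P' = [2243532808/3484031127 121853980/3484031127; 121853980/3484031127 444644524/1161343709]

step 0: x̄ = F·x = [4, -8]
step 0: P̄ = F·P·Fᵀ + Q = [18 -24; -24 45]
step 0: y = z − H·x̄ = [26, -1]
step 0: S = H·P̄·Hᵀ + R = [571 -21; -21 25]
step 0: K = P̄·Hᵀ·S⁻¹ = [-999/6917 2481/6917; 1956/6917 813/6917]
step 0: x' = x̄ + K·y = [-787/6917, -5293/6917]
step 0: P' = (I − K·H)·P̄ = [4824/6917 276/6917; 276/6917 2700/6917]
step 1: x̄ = F·x = [-1574/6917, 7654/6917]
step 1: P̄ = F·P·Fᵀ + Q = [33130/6917 -29496/6917; -29496/6917 82357/6917]
step 1: y = z − H·x̄ = [-10702/6917, 9328/6917]
step 1: S = H·P̄·Hᵀ + R = [978987/6917 33331/6917; 33331/6917 124561/6917]
step 1: K = P̄·Hᵀ·S⁻¹ = [-1183623/8734469 2894689/8734469; 2433908/8734469 987117/8734469]
step 1: x' = x̄ + K·y = [3747396/8734469, 7230558/8734469]
step 1: P' = (I − K·H)·P̄ = [5638680/8734469 301396/8734469; 301396/8734469 3345676/8734469]
step 2: x̄ = F·x = [7494792/8734469, -18472746/8734469]
step 2: P̄ = F·P·Fᵀ + Q = [40023658/8734469 -34434872/8734469; -34434872/8734469 99574517/8734469]
step 2: y = z − H·x̄ = [36709623/8734469, -13985776/8734469]
step 2: S = H·P̄·Hᵀ + R = [1177741419/8734469 46501875/8734469; 46501875/8734469 156867537/8734469]
step 2: K = P̄·Hᵀ·S⁻¹ = [-469492717/3484031127 384076633/1161343709; 969986684/3484031127 394410383/3484031127]
step 2: x' = x̄ + K·y = [-276209933/1161343709, -3923296522/3484031127]
step 2: P' = (I − K·H)·P̄ = [2243532808/3484031127 121853980/3484031127; 121853980/3484031127 444644524/1161343709]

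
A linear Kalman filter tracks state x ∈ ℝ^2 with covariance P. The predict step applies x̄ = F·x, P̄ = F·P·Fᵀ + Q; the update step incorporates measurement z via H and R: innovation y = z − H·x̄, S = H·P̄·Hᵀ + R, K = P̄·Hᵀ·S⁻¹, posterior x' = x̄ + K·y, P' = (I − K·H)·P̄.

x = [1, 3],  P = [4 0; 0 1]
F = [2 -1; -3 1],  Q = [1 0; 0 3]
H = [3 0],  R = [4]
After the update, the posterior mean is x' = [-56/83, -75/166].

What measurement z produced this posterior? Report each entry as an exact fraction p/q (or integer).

x̄ = F·x = [-1, 0]
P̄ = F·P·Fᵀ + Q = [18 -25; -25 40]
S = H·P̄·Hᵀ + R = [166]
K = P̄·Hᵀ·S⁻¹ = [27/83; -75/166]
x' − x̄ = [27/83, -75/166] = K·y
y = (KᵀK)⁻¹·Kᵀ·(x' − x̄) = [1]
z = y + H·x̄ = [1] + [-3] = [-2]

z = [-2]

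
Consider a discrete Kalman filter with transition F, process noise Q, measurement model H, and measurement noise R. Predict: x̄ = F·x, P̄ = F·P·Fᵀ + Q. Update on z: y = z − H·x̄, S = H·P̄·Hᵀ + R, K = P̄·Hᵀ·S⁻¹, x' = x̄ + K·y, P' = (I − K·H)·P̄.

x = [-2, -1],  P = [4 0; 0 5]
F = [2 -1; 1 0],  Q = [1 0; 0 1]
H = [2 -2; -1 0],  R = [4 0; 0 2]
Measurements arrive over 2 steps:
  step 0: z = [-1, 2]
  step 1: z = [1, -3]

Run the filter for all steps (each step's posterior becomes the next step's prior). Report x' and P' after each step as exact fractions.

step 0: x̄ = F·x = [-3, -2]
step 0: P̄ = F·P·Fᵀ + Q = [22 8; 8 5]
step 0: y = z − H·x̄ = [1, -1]
step 0: S = H·P̄·Hᵀ + R = [48 -28; -28 24]
step 0: K = P̄·Hᵀ·S⁻¹ = [7/46 -17/23; -5/23 -27/46]
step 0: x' = x̄ + K·y = [-97/46, -75/46]
step 0: P' = (I − K·H)·P̄ = [34/23 27/23; 27/23 37/23]
step 1: x̄ = F·x = [-119/46, -97/46]
step 1: P̄ = F·P·Fᵀ + Q = [88/23 41/23; 41/23 57/23]
step 1: y = z − H·x̄ = [45/23, -257/46]
step 1: S = H·P̄·Hᵀ + R = [344/23 -94/23; -94/23 134/23]
step 1: K = P̄·Hᵀ·S⁻¹ = [47/405 -233/405; -59/270 -62/135]
step 1: x' = x̄ + K·y = [346/405, 4/135]
step 1: P' = (I − K·H)·P̄ = [466/405 124/135; 124/135 61/45]

step 0: x' = [-97/46, -75/46], P' = [34/23 27/23; 27/23 37/23]
step 1: x' = [346/405, 4/135], P' = [466/405 124/135; 124/135 61/45]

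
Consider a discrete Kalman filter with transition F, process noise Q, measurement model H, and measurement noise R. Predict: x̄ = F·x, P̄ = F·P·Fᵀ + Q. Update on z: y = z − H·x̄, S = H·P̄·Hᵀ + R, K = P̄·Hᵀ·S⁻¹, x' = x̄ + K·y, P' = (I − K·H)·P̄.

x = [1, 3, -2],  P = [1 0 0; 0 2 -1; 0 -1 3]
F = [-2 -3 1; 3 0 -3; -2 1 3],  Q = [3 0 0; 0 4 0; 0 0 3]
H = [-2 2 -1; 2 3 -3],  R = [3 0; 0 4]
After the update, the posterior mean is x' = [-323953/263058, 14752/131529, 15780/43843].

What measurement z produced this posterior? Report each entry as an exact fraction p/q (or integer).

z = [2, -3]

x̄ = F·x = [-13, 9, -5]
P̄ = F·P·Fᵀ + Q = [34 -24 15; -24 40 -30; 15 -30 30]
S = H·P̄·Hᵀ + R = [701 572; 572 842]
K = P̄·Hᵀ·S⁻¹ = [-41137/131529 40583/263058; 20186/131529 11593/131529; -2540/43843 -6085/43843]
x' − x̄ = [3095801/263058, -1169009/131529, 234995/43843] = K·y
y = (KᵀK)⁻¹·Kᵀ·(x' − x̄) = [-47, -19]
z = y + H·x̄ = [-47, -19] + [49, 16] = [2, -3]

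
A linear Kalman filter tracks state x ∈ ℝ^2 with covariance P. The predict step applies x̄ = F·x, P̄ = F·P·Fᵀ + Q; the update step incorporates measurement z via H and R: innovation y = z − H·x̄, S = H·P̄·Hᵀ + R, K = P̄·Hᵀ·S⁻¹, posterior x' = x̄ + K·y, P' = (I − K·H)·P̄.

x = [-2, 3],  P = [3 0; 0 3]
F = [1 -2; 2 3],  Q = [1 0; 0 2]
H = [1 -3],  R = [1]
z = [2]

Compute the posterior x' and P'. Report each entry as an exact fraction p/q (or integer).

x' = [-1182/229, -1085/458]
P' = [2312/229 762/229; 762/229 553/458]

x̄ = F·x = [-8, 5]
P̄ = F·P·Fᵀ + Q = [16 -12; -12 41]
y = z − H·x̄ = [25]
S = H·P̄·Hᵀ + R = [458]
K = P̄·Hᵀ·S⁻¹ = [26/229; -135/458]
x' = x̄ + K·y = [-1182/229, -1085/458]
P' = (I − K·H)·P̄ = [2312/229 762/229; 762/229 553/458]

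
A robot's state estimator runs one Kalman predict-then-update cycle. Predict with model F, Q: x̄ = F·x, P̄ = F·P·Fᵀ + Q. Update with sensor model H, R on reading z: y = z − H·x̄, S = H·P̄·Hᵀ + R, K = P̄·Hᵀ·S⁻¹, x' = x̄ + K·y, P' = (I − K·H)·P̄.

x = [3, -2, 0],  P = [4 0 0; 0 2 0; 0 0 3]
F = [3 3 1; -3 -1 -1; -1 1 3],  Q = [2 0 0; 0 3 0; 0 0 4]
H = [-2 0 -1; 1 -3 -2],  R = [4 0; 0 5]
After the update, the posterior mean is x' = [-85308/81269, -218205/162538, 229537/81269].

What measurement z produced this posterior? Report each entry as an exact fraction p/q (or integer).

z = [-1, -3]

x̄ = F·x = [3, -7, -5]
P̄ = F·P·Fᵀ + Q = [59 -45 3; -45 44 1; 3 1 37]
S = H·P̄·Hᵀ + R = [289 -302; -302 878]
K = P̄·Hᵀ·S⁻¹ = [-24731/81269 8895/81269; 12042/81269 -24853/162538; -30051/81269 -17186/81269]
x' − x̄ = [-329115/81269, 919561/162538, 635882/81269] = K·y
y = (KᵀK)⁻¹·Kᵀ·(x' − x̄) = [0, -37]
z = y + H·x̄ = [0, -37] + [-1, 34] = [-1, -3]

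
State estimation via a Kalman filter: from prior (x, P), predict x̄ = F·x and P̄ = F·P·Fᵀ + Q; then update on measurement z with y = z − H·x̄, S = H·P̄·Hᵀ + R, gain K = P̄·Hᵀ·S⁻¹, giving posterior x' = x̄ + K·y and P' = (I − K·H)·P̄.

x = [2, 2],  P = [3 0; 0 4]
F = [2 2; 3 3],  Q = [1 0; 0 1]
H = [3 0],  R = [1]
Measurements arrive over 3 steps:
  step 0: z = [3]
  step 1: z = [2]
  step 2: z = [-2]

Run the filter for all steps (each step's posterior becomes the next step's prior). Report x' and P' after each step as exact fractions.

step 0: x' = [269/262, 249/131], P' = [29/262 21/131; 21/131 446/131]
step 1: x' = [13613/19400, 5919/3880], P' = [2141/19400 603/3880; 603/3880 2585/776]
step 2: x' = [-27767/43979, -20694/43979], P' = [38823/351832 54597/351832; 54597/351832 1170787/351832]

step 0: x̄ = F·x = [8, 12]
step 0: P̄ = F·P·Fᵀ + Q = [29 42; 42 64]
step 0: y = z − H·x̄ = [-21]
step 0: S = H·P̄·Hᵀ + R = [262]
step 0: K = P̄·Hᵀ·S⁻¹ = [87/262; 63/131]
step 0: x' = x̄ + K·y = [269/262, 249/131]
step 0: P' = (I − K·H)·P̄ = [29/262 21/131; 21/131 446/131]
step 1: x̄ = F·x = [767/131, 2301/262]
step 1: P̄ = F·P·Fᵀ + Q = [2141/131 3015/131; 3015/131 9307/262]
step 1: y = z − H·x̄ = [-2039/131]
step 1: S = H·P̄·Hᵀ + R = [19400/131]
step 1: K = P̄·Hᵀ·S⁻¹ = [6423/19400; 1809/3880]
step 1: x' = x̄ + K·y = [13613/19400, 5919/3880]
step 1: P' = (I − K·H)·P̄ = [2141/19400 603/3880; 603/3880 2585/776]
step 2: x̄ = F·x = [10802/2425, 16203/2425]
step 2: P̄ = F·P·Fᵀ + Q = [38823/2425 54597/2425; 54597/2425 168641/4850]
step 2: y = z − H·x̄ = [-37256/2425]
step 2: S = H·P̄·Hᵀ + R = [351832/2425]
step 2: K = P̄·Hᵀ·S⁻¹ = [116469/351832; 163791/351832]
step 2: x' = x̄ + K·y = [-27767/43979, -20694/43979]
step 2: P' = (I − K·H)·P̄ = [38823/351832 54597/351832; 54597/351832 1170787/351832]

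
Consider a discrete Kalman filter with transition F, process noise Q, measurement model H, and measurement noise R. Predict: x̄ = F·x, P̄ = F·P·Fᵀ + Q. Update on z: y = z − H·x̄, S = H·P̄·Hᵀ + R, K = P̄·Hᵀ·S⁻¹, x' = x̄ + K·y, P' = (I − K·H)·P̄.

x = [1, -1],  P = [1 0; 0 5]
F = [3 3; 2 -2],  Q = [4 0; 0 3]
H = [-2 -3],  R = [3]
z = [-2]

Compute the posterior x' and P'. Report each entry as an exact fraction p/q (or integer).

x' = [-44/19, 43/19]
P' = [4542/95 -3006/95; -3006/95 4041/190]

x̄ = F·x = [0, 4]
P̄ = F·P·Fᵀ + Q = [58 -24; -24 27]
y = z − H·x̄ = [10]
S = H·P̄·Hᵀ + R = [190]
K = P̄·Hᵀ·S⁻¹ = [-22/95; -33/190]
x' = x̄ + K·y = [-44/19, 43/19]
P' = (I − K·H)·P̄ = [4542/95 -3006/95; -3006/95 4041/190]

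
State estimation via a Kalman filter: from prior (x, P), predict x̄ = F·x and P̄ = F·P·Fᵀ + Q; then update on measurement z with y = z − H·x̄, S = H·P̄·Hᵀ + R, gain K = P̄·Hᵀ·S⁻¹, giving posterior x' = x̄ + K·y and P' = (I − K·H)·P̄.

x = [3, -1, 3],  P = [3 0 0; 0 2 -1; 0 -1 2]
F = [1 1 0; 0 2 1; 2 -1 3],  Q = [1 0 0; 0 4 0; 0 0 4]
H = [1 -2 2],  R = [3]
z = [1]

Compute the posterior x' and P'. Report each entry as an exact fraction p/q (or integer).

x' = [404/233, 946/233, 907/233]
P' = [1394/233 745/233 51/233; 745/233 1801/233 1394/233; 51/233 1394/233 1505/233]

x̄ = F·x = [2, 1, 16]
P̄ = F·P·Fᵀ + Q = [6 3 1; 3 10 -3; 1 -3 42]
y = z − H·x̄ = [-31]
S = H·P̄·Hᵀ + R = [233]
K = P̄·Hᵀ·S⁻¹ = [2/233; -23/233; 91/233]
x' = x̄ + K·y = [404/233, 946/233, 907/233]
P' = (I − K·H)·P̄ = [1394/233 745/233 51/233; 745/233 1801/233 1394/233; 51/233 1394/233 1505/233]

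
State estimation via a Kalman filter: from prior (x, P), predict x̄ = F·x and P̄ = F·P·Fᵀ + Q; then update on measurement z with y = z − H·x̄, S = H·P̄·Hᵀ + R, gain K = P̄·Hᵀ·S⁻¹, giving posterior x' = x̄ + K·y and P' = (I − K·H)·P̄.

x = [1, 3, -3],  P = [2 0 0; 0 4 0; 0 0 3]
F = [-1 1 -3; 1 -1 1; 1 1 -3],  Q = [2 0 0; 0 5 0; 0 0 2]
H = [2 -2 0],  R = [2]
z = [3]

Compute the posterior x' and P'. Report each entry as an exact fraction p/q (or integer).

x̄ = F·x = [11, -5, 13]
P̄ = F·P·Fᵀ + Q = [35 -15 29; -15 14 -11; 29 -11 35]
y = z − H·x̄ = [-29]
S = H·P̄·Hᵀ + R = [318]
K = P̄·Hᵀ·S⁻¹ = [50/159; -29/159; 40/159]
x' = x̄ + K·y = [299/159, 46/159, 907/159]
P' = (I − K·H)·P̄ = [565/159 515/159 611/159; 515/159 544/159 571/159; 611/159 571/159 2365/159]

x' = [299/159, 46/159, 907/159]
P' = [565/159 515/159 611/159; 515/159 544/159 571/159; 611/159 571/159 2365/159]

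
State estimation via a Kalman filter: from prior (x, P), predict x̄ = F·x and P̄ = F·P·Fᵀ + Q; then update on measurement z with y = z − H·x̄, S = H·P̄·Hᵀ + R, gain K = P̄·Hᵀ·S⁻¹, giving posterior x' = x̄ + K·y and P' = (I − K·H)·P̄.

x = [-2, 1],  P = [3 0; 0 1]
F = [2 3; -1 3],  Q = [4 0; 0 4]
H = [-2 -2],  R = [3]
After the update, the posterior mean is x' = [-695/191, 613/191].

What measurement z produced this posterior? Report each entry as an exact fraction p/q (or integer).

x̄ = F·x = [-1, 5]
P̄ = F·P·Fᵀ + Q = [25 3; 3 16]
S = H·P̄·Hᵀ + R = [191]
K = P̄·Hᵀ·S⁻¹ = [-56/191; -38/191]
x' − x̄ = [-504/191, -342/191] = K·y
y = (KᵀK)⁻¹·Kᵀ·(x' − x̄) = [9]
z = y + H·x̄ = [9] + [-8] = [1]

z = [1]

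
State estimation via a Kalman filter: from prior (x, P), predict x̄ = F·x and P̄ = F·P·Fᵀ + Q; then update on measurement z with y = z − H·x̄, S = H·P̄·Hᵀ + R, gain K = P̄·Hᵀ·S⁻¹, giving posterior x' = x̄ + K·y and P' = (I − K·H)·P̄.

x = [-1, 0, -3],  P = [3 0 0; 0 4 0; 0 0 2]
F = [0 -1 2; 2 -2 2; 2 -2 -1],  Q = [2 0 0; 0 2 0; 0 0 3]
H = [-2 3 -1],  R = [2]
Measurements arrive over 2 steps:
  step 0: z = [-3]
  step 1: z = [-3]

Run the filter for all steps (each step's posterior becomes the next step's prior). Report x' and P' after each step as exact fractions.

step 0: x̄ = F·x = [-6, -8, 1]
step 0: P̄ = F·P·Fᵀ + Q = [14 16 4; 16 38 24; 4 24 33]
step 0: y = z − H·x̄ = [10]
step 0: S = H·P̄·Hᵀ + R = [113]
step 0: K = P̄·Hᵀ·S⁻¹ = [16/113; 58/113; 31/113]
step 0: x' = x̄ + K·y = [-518/113, -324/113, 423/113]
step 0: P' = (I − K·H)·P̄ = [1326/113 880/113 -44/113; 880/113 930/113 914/113; -44/113 914/113 2768/113]
step 1: x̄ = F·x = [1170/113, 458/113, -811/113]
step 1: P̄ = F·P·Fᵀ + Q = [8572/113 5512/113 -8354/113; 5512/113 5618/113 -5468/113; -8354/113 -5468/113 8923/113]
step 1: y = z − H·x̄ = [-184/113]
step 1: S = H·P̄·Hᵀ + R = [27247/113]
step 1: K = P̄·Hᵀ·S⁻¹ = [7746/27247; 11298/27247; -8619/27247]
step 1: x' = x̄ + K·y = [269502/27247, 92038/27247, -181517/27247]
step 1: P' = (I − K·H)·P̄ = [1535936/27247 554612/27247 -1423528/27247; 554612/27247 225034/27247 -456718/27247; -1423528/27247 -456718/27247 1494140/27247]

step 0: x' = [-518/113, -324/113, 423/113], P' = [1326/113 880/113 -44/113; 880/113 930/113 914/113; -44/113 914/113 2768/113]
step 1: x' = [269502/27247, 92038/27247, -181517/27247], P' = [1535936/27247 554612/27247 -1423528/27247; 554612/27247 225034/27247 -456718/27247; -1423528/27247 -456718/27247 1494140/27247]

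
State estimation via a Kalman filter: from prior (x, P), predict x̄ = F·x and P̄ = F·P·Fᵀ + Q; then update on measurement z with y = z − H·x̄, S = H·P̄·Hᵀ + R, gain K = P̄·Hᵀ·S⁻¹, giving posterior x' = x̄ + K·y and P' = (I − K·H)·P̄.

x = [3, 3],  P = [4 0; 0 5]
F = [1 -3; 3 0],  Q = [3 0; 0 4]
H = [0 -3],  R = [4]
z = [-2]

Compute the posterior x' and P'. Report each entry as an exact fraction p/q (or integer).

x' = [-771/91, 69/91]
P' = [4408/91 12/91; 12/91 40/91]

x̄ = F·x = [-6, 9]
P̄ = F·P·Fᵀ + Q = [52 12; 12 40]
y = z − H·x̄ = [25]
S = H·P̄·Hᵀ + R = [364]
K = P̄·Hᵀ·S⁻¹ = [-9/91; -30/91]
x' = x̄ + K·y = [-771/91, 69/91]
P' = (I − K·H)·P̄ = [4408/91 12/91; 12/91 40/91]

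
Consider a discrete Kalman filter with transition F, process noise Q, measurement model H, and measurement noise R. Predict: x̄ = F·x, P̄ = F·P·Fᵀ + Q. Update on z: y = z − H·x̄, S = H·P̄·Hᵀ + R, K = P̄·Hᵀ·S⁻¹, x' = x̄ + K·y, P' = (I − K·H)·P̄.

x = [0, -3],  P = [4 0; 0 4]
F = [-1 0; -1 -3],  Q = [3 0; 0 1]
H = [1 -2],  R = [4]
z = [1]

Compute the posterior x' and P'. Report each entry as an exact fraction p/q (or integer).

x' = [-19/159, -17/53]
P' = [1112/159 186/53; 186/53 145/53]

x̄ = F·x = [0, 9]
P̄ = F·P·Fᵀ + Q = [7 4; 4 41]
y = z − H·x̄ = [19]
S = H·P̄·Hᵀ + R = [159]
K = P̄·Hᵀ·S⁻¹ = [-1/159; -26/53]
x' = x̄ + K·y = [-19/159, -17/53]
P' = (I − K·H)·P̄ = [1112/159 186/53; 186/53 145/53]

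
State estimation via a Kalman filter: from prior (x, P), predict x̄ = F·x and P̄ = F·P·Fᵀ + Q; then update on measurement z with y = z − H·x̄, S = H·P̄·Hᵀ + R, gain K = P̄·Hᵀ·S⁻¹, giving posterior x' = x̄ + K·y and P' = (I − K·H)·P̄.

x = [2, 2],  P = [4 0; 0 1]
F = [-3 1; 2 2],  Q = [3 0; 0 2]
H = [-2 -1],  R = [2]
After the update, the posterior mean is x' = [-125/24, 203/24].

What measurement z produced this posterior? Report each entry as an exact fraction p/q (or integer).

x̄ = F·x = [-4, 8]
P̄ = F·P·Fᵀ + Q = [40 -22; -22 22]
S = H·P̄·Hᵀ + R = [96]
K = P̄·Hᵀ·S⁻¹ = [-29/48; 11/48]
x' − x̄ = [-29/24, 11/24] = K·y
y = (KᵀK)⁻¹·Kᵀ·(x' − x̄) = [2]
z = y + H·x̄ = [2] + [0] = [2]

z = [2]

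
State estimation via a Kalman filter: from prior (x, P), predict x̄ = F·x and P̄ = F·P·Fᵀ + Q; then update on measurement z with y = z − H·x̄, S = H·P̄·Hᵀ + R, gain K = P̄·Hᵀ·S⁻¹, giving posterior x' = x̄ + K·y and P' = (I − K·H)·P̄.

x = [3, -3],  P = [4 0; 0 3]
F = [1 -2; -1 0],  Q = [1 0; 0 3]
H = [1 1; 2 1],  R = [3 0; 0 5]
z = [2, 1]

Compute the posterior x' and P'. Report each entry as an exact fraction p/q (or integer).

x̄ = F·x = [9, -3]
P̄ = F·P·Fᵀ + Q = [17 -4; -4 7]
y = z − H·x̄ = [-4, -14]
S = H·P̄·Hᵀ + R = [19 29; 29 64]
K = P̄·Hᵀ·S⁻¹ = [-38/375 193/375; 221/375 -106/375]
x' = x̄ + K·y = [11/5, -7/5]
P' = (I − K·H)·P̄ = [1079/375 -1193/375; -1193/375 1856/375]

x' = [11/5, -7/5]
P' = [1079/375 -1193/375; -1193/375 1856/375]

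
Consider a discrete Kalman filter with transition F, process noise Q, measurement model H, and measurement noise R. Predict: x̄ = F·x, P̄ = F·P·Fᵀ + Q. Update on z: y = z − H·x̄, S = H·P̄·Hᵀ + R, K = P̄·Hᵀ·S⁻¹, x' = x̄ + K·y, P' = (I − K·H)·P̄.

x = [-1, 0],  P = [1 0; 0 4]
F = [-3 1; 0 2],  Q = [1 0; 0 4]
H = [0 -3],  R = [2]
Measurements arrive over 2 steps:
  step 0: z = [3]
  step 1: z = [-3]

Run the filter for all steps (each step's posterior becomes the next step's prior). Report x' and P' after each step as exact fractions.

step 0: x̄ = F·x = [3, 0]
step 0: P̄ = F·P·Fᵀ + Q = [14 8; 8 20]
step 0: y = z − H·x̄ = [3]
step 0: S = H·P̄·Hᵀ + R = [182]
step 0: K = P̄·Hᵀ·S⁻¹ = [-12/91; -30/91]
step 0: x' = x̄ + K·y = [237/91, -90/91]
step 0: P' = (I − K·H)·P̄ = [986/91 8/91; 8/91 20/91]
step 1: x̄ = F·x = [-801/91, -180/91]
step 1: P̄ = F·P·Fᵀ + Q = [8937/91 -8/91; -8/91 444/91]
step 1: y = z − H·x̄ = [-813/91]
step 1: S = H·P̄·Hᵀ + R = [4178/91]
step 1: K = P̄·Hᵀ·S⁻¹ = [12/2089; -666/2089]
step 1: x' = x̄ + K·y = [-18495/2089, 1818/2089]
step 1: P' = (I − K·H)·P̄ = [205155/2089 -8/2089; -8/2089 444/2089]

step 0: x' = [237/91, -90/91], P' = [986/91 8/91; 8/91 20/91]
step 1: x' = [-18495/2089, 1818/2089], P' = [205155/2089 -8/2089; -8/2089 444/2089]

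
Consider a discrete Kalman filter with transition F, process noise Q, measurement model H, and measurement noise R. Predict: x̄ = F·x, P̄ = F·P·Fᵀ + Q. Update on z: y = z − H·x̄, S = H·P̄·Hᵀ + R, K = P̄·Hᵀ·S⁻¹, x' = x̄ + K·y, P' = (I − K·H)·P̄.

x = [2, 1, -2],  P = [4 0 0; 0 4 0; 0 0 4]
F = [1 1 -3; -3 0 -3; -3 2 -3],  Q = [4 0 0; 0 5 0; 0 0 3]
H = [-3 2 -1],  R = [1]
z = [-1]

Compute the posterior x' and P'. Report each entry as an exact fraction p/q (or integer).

x̄ = F·x = [9, 0, 2]
P̄ = F·P·Fᵀ + Q = [48 24 32; 24 77 72; 32 72 91]
y = z − H·x̄ = [28]
S = H·P̄·Hᵀ + R = [448]
K = P̄·Hᵀ·S⁻¹ = [-2/7; 5/224; -43/448]
x' = x̄ + K·y = [1, 5/8, -11/16]
P' = (I − K·H)·P̄ = [80/7 188/7 138/7; 188/7 8599/112 16343/224; 138/7 16343/224 38919/448]

x' = [1, 5/8, -11/16]
P' = [80/7 188/7 138/7; 188/7 8599/112 16343/224; 138/7 16343/224 38919/448]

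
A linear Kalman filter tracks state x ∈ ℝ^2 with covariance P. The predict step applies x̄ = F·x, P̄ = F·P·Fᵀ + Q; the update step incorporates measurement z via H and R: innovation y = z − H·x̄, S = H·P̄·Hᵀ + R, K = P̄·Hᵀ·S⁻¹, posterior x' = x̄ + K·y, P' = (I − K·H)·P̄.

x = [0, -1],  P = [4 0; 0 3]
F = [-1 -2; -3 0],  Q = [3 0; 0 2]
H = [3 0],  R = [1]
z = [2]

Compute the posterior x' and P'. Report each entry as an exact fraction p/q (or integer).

x̄ = F·x = [2, 0]
P̄ = F·P·Fᵀ + Q = [19 12; 12 38]
y = z − H·x̄ = [-4]
S = H·P̄·Hᵀ + R = [172]
K = P̄·Hᵀ·S⁻¹ = [57/172; 9/43]
x' = x̄ + K·y = [29/43, -36/43]
P' = (I − K·H)·P̄ = [19/172 3/43; 3/43 1310/43]

x' = [29/43, -36/43]
P' = [19/172 3/43; 3/43 1310/43]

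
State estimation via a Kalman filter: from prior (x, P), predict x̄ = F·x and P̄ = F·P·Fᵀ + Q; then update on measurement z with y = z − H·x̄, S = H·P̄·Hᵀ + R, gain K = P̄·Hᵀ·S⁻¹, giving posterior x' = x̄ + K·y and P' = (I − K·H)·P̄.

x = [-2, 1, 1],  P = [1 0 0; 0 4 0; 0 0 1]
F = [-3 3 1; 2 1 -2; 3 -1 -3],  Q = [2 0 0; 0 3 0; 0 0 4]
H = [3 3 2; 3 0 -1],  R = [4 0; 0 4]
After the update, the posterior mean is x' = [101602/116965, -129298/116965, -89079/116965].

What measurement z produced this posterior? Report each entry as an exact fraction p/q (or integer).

x̄ = F·x = [10, -5, -10]
P̄ = F·P·Fᵀ + Q = [48 4 -24; 4 15 8; -24 8 26]
S = H·P̄·Hᵀ + R = [555 320; 320 606]
K = P̄·Hᵀ·S⁻¹ = [5844/116965 5868/23393; 21479/116965 -2114/23393; 16892/116965 -5567/23393]
x' − x̄ = [-1068048/116965, 455527/116965, 1080571/116965] = K·y
y = (KᵀK)⁻¹·Kᵀ·(x' − x̄) = [3, -37]
z = y + H·x̄ = [3, -37] + [-5, 40] = [-2, 3]

z = [-2, 3]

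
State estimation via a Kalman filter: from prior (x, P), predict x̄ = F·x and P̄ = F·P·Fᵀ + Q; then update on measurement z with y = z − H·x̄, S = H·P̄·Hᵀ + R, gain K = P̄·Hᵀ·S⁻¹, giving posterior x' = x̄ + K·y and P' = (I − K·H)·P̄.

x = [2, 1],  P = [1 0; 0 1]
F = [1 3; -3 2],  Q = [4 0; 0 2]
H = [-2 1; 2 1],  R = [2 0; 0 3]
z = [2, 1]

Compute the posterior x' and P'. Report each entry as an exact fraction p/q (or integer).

x' = [-569/3565, 730/713]
P' = [1089/3565 84/713; 84/713 822/713]

x̄ = F·x = [5, -4]
P̄ = F·P·Fᵀ + Q = [14 3; 3 15]
y = z − H·x̄ = [16, -5]
S = H·P̄·Hᵀ + R = [61 -41; -41 86]
K = P̄·Hᵀ·S⁻¹ = [-879/3565 866/3565; 327/713 330/713]
x' = x̄ + K·y = [-569/3565, 730/713]
P' = (I − K·H)·P̄ = [1089/3565 84/713; 84/713 822/713]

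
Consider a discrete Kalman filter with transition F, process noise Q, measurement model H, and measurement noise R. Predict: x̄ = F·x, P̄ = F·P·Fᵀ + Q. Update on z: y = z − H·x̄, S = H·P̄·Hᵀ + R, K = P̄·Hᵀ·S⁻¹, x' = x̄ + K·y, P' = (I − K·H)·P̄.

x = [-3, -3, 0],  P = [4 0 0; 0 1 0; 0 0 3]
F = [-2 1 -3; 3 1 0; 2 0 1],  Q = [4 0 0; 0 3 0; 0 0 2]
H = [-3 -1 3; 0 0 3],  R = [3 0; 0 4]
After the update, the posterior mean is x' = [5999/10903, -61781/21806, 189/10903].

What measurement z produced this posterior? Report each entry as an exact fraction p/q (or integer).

x̄ = F·x = [3, -12, -6]
P̄ = F·P·Fᵀ + Q = [48 -23 -25; -23 40 24; -25 24 21]
S = H·P̄·Hᵀ + R = [832 342; 342 193]
K = P̄·Hᵀ·S⁻¹ = [-6089/21806 1158/10903; -5131/43612 12681/21806; 114/10903 3357/10903]
x' − x̄ = [-26710/10903, 199891/21806, 65607/10903] = K·y
y = (KᵀK)⁻¹·Kᵀ·(x' − x̄) = [16, 19]
z = y + H·x̄ = [16, 19] + [-15, -18] = [1, 1]

z = [1, 1]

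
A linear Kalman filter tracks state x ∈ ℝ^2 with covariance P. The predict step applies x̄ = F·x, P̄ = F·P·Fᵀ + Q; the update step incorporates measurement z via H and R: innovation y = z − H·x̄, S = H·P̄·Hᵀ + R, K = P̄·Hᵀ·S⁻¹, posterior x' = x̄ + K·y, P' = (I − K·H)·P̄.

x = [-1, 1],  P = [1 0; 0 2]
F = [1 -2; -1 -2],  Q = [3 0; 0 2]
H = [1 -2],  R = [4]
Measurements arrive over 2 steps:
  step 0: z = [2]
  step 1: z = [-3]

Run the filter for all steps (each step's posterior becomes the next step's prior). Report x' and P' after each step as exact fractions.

step 0: x' = [-51/16, -77/32], P' = [95/8 97/16; 97/16 127/32]
step 1: x' = [650/421, 1002/421], P' = [2732/421 1372/421; 1372/421 1102/421]

step 0: x̄ = F·x = [-3, -1]
step 0: P̄ = F·P·Fᵀ + Q = [12 7; 7 11]
step 0: y = z − H·x̄ = [3]
step 0: S = H·P̄·Hᵀ + R = [32]
step 0: K = P̄·Hᵀ·S⁻¹ = [-1/16; -15/32]
step 0: x' = x̄ + K·y = [-51/16, -77/32]
step 0: P' = (I − K·H)·P̄ = [95/8 97/16; 97/16 127/32]
step 1: x̄ = F·x = [13/8, 8]
step 1: P̄ = F·P·Fᵀ + Q = [13/2 4; 4 54]
step 1: y = z − H·x̄ = [91/8]
step 1: S = H·P̄·Hᵀ + R = [421/2]
step 1: K = P̄·Hᵀ·S⁻¹ = [-3/421; -208/421]
step 1: x' = x̄ + K·y = [650/421, 1002/421]
step 1: P' = (I − K·H)·P̄ = [2732/421 1372/421; 1372/421 1102/421]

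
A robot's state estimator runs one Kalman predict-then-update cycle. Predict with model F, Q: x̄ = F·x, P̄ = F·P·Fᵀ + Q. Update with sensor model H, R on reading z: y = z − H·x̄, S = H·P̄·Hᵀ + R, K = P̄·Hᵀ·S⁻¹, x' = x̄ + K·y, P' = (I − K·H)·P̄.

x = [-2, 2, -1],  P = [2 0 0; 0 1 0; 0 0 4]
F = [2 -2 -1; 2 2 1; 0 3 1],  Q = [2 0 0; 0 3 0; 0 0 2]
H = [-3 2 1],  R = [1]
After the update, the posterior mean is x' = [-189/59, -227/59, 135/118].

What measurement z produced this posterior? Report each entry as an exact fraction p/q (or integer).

z = [3]

x̄ = F·x = [-7, -1, 5]
P̄ = F·P·Fᵀ + Q = [18 0 -10; 0 19 10; -10 10 15]
S = H·P̄·Hᵀ + R = [354]
K = P̄·Hᵀ·S⁻¹ = [-32/177; 8/59; 65/354]
x' − x̄ = [224/59, -168/59, -455/118] = K·y
y = (KᵀK)⁻¹·Kᵀ·(x' − x̄) = [-21]
z = y + H·x̄ = [-21] + [24] = [3]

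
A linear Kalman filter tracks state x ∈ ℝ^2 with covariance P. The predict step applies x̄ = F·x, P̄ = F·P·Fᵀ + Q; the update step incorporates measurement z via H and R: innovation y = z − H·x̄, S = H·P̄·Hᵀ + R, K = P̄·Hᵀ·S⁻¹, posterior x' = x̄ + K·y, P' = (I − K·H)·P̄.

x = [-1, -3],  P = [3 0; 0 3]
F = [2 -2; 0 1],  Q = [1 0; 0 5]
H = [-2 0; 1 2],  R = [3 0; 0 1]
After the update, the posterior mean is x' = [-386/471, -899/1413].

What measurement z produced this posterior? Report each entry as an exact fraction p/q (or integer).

x̄ = F·x = [4, -3]
P̄ = F·P·Fᵀ + Q = [25 -6; -6 8]
S = H·P̄·Hᵀ + R = [103 -26; -26 34]
K = P̄·Hᵀ·S⁻¹ = [-227/471 13/942; 334/1413 671/1413]
x' − x̄ = [-2270/471, 3340/1413] = K·y
y = (KᵀK)⁻¹·Kᵀ·(x' − x̄) = [10, 0]
z = y + H·x̄ = [10, 0] + [-8, -2] = [2, -2]

z = [2, -2]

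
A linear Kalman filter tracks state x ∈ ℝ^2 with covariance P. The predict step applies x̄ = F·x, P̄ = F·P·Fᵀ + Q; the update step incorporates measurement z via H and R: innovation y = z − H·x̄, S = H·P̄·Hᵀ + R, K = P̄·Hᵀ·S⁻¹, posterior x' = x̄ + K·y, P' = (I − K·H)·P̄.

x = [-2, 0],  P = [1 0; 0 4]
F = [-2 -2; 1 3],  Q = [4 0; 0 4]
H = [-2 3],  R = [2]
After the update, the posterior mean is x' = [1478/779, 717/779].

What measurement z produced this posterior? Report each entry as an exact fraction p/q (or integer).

x̄ = F·x = [4, -2]
P̄ = F·P·Fᵀ + Q = [24 -26; -26 41]
S = H·P̄·Hᵀ + R = [779]
K = P̄·Hᵀ·S⁻¹ = [-126/779; 175/779]
x' − x̄ = [-1638/779, 2275/779] = K·y
y = (KᵀK)⁻¹·Kᵀ·(x' − x̄) = [13]
z = y + H·x̄ = [13] + [-14] = [-1]

z = [-1]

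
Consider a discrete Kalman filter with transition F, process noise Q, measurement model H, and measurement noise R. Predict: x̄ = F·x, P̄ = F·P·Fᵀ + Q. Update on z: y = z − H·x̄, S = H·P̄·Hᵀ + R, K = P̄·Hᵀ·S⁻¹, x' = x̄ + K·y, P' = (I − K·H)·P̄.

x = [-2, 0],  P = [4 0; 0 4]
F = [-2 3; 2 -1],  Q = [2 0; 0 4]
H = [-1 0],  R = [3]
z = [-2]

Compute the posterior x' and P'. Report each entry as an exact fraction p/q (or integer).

x̄ = F·x = [4, -4]
P̄ = F·P·Fᵀ + Q = [54 -28; -28 24]
y = z − H·x̄ = [2]
S = H·P̄·Hᵀ + R = [57]
K = P̄·Hᵀ·S⁻¹ = [-18/19; 28/57]
x' = x̄ + K·y = [40/19, -172/57]
P' = (I − K·H)·P̄ = [54/19 -28/19; -28/19 584/57]

x' = [40/19, -172/57]
P' = [54/19 -28/19; -28/19 584/57]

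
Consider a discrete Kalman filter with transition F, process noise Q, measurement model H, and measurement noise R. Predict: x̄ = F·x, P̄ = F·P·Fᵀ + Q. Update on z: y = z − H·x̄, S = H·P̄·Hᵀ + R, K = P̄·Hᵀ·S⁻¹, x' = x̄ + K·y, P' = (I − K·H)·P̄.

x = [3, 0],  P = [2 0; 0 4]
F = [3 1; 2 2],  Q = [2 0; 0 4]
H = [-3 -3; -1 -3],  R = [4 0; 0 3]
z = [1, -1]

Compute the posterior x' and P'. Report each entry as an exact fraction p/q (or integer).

x' = [-1/578, 20/867]
P' = [363/289 -216/289; -216/289 548/867]

x̄ = F·x = [9, 6]
P̄ = F·P·Fᵀ + Q = [24 20; 20 28]
y = z − H·x̄ = [46, 26]
S = H·P̄·Hᵀ + R = [832 564; 564 399]
K = P̄·Hᵀ·S⁻¹ = [-441/1156 95/289; 25/289 -332/867]
x' = x̄ + K·y = [-1/578, 20/867]
P' = (I − K·H)·P̄ = [363/289 -216/289; -216/289 548/867]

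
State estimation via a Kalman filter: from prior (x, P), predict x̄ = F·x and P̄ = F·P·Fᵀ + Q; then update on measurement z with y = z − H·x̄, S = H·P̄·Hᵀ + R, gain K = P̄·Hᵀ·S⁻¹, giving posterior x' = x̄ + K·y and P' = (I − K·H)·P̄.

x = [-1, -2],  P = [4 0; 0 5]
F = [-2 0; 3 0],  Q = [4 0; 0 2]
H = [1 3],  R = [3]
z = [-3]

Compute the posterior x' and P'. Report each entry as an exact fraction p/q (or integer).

x' = [18/17, -303/221]
P' = [132/17 -48/17; -48/17 298/221]

x̄ = F·x = [2, -3]
P̄ = F·P·Fᵀ + Q = [20 -24; -24 38]
y = z − H·x̄ = [4]
S = H·P̄·Hᵀ + R = [221]
K = P̄·Hᵀ·S⁻¹ = [-4/17; 90/221]
x' = x̄ + K·y = [18/17, -303/221]
P' = (I − K·H)·P̄ = [132/17 -48/17; -48/17 298/221]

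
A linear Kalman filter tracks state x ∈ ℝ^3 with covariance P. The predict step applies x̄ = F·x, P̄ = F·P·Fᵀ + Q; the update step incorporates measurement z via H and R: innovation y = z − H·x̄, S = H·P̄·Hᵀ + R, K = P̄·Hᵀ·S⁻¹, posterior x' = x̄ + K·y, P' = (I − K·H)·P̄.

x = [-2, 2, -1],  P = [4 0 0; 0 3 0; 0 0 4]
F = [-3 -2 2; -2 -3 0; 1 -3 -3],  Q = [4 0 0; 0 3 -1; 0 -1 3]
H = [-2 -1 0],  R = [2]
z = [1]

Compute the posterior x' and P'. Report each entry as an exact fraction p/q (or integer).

x' = [89/244, -423/244, -1229/244]
P' = [375/122 -661/122 -1395/122; -661/122 1387/122 2781/122; -1395/122 2781/122 8459/122]

x̄ = F·x = [0, -2, -5]
P̄ = F·P·Fᵀ + Q = [68 42 -18; 42 46 18; -18 18 70]
y = z − H·x̄ = [-1]
S = H·P̄·Hᵀ + R = [488]
K = P̄·Hᵀ·S⁻¹ = [-89/244; -65/244; 9/244]
x' = x̄ + K·y = [89/244, -423/244, -1229/244]
P' = (I − K·H)·P̄ = [375/122 -661/122 -1395/122; -661/122 1387/122 2781/122; -1395/122 2781/122 8459/122]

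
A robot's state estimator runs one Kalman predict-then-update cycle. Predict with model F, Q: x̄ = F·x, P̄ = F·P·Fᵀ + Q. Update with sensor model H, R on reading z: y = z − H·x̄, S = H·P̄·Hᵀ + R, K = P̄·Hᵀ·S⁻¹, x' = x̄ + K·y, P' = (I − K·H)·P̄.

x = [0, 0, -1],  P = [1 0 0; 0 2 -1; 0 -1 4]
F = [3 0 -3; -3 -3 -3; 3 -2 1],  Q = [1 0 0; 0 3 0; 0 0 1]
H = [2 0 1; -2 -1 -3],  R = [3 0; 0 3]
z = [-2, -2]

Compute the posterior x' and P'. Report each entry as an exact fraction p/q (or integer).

x' = [-18820/18101, 52119/18101, 6451/18101]
P' = [74856/18101 180402/18101 -113109/18101; 180402/18101 746160/18101 -365628/18101; -113109/18101 -365628/18101 204066/18101]

x̄ = F·x = [3, 3, -1]
P̄ = F·P·Fᵀ + Q = [46 18 -9; 18 48 -12; -9 -12 26]
y = z − H·x̄ = [-7, 4]
S = H·P̄·Hᵀ + R = [177 -214; -214 361]
K = P̄·Hᵀ·S⁻¹ = [12201/18101 3071/18101; -1608/18101 -3360/18101; -7384/18101 -6784/18101]
x' = x̄ + K·y = [-18820/18101, 52119/18101, 6451/18101]
P' = (I − K·H)·P̄ = [74856/18101 180402/18101 -113109/18101; 180402/18101 746160/18101 -365628/18101; -113109/18101 -365628/18101 204066/18101]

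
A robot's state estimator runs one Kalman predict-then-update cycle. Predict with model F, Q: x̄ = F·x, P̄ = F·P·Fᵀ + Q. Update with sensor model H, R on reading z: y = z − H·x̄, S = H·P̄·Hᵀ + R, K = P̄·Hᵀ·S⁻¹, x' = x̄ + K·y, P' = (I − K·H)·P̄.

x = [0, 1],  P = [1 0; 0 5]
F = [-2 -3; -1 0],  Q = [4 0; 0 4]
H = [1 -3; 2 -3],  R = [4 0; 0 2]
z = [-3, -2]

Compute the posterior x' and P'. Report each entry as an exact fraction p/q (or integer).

x̄ = F·x = [-3, 0]
P̄ = F·P·Fᵀ + Q = [53 2; 2 5]
y = z − H·x̄ = [0, 4]
S = H·P̄·Hᵀ + R = [90 133; 133 235]
K = P̄·Hᵀ·S⁻¹ = [-2255/3461 2749/3461; -1592/3461 739/3461]
x' = x̄ + K·y = [613/3461, 2956/3461]
P' = (I − K·H)·P̄ = [14518/3461 7846/3461; 7846/3461 4738/3461]

x' = [613/3461, 2956/3461]
P' = [14518/3461 7846/3461; 7846/3461 4738/3461]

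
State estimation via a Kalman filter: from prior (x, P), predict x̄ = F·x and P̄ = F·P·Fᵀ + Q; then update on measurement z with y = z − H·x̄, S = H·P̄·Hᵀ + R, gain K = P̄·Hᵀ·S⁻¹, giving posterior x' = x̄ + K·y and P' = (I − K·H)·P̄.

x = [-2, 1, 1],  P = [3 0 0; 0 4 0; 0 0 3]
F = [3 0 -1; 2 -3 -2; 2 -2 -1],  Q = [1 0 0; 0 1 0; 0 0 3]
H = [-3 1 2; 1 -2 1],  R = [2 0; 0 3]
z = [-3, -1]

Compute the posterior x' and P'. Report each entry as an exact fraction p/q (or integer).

x' = [-2027/414, -2195/414, -2519/414]
P' = [81475/3312 82531/3312 4999/207; 82531/3312 85315/3312 5056/207; 4999/207 5056/207 9977/414]

x̄ = F·x = [-7, -9, -7]
P̄ = F·P·Fᵀ + Q = [31 24 21; 24 61 42; 21 42 34]
y = z − H·x̄ = [-1, -5]
S = H·P̄·Hᵀ + R = [250 -126; -126 90]
K = P̄·Hᵀ·S⁻¹ = [-107/368 -1201/3312; -27/368 -2401/3312; 2/23 -83/414]
x' = x̄ + K·y = [-2027/414, -2195/414, -2519/414]
P' = (I − K·H)·P̄ = [81475/3312 82531/3312 4999/207; 82531/3312 85315/3312 5056/207; 4999/207 5056/207 9977/414]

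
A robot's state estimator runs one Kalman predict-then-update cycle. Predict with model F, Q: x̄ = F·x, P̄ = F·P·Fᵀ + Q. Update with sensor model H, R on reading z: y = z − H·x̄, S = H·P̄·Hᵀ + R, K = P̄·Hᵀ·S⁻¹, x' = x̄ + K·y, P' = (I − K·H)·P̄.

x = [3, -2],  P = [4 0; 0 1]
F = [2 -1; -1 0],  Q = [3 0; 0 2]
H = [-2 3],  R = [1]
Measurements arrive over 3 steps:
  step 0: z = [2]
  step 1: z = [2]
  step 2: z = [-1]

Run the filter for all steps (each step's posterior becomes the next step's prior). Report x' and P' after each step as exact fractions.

step 0: x' = [40/77, 75/77], P' = [524/231 328/231; 328/231 230/231]
step 1: x' = [-6321/8191, 1152/8191], P' = [15695/8191 9844/8191; 9844/8191 21154/24573]
step 2: x' = [-51953/290831, -498945/1163324], P' = [556661/290831 698541/581662; 698541/581662 2002099/2326648]

step 0: x̄ = F·x = [8, -3]
step 0: P̄ = F·P·Fᵀ + Q = [20 -8; -8 6]
step 0: y = z − H·x̄ = [27]
step 0: S = H·P̄·Hᵀ + R = [231]
step 0: K = P̄·Hᵀ·S⁻¹ = [-64/231; 34/231]
step 0: x' = x̄ + K·y = [40/77, 75/77]
step 0: P' = (I − K·H)·P̄ = [524/231 328/231; 328/231 230/231]
step 1: x̄ = F·x = [5/77, -40/77]
step 1: P̄ = F·P·Fᵀ + Q = [569/77 -240/77; -240/77 986/231]
step 1: y = z − H·x̄ = [284/77]
step 1: S = H·P̄·Hᵀ + R = [8191/77]
step 1: K = P̄·Hᵀ·S⁻¹ = [-1858/8191; 1466/8191]
step 1: x' = x̄ + K·y = [-6321/8191, 1152/8191]
step 1: P' = (I − K·H)·P̄ = [15695/8191 9844/8191; 9844/8191 21154/24573]
step 2: x̄ = F·x = [-13794/8191, 6321/8191]
step 2: P̄ = F·P·Fᵀ + Q = [165085/24573 -21546/8191; -21546/8191 32077/8191]
step 2: y = z − H·x̄ = [-54742/8191]
step 2: S = H·P̄·Hᵀ + R = [2326648/24573]
step 2: K = P̄·Hᵀ·S⁻¹ = [-131021/581662; 417969/2326648]
step 2: x' = x̄ + K·y = [-51953/290831, -498945/1163324]
step 2: P' = (I − K·H)·P̄ = [556661/290831 698541/581662; 698541/581662 2002099/2326648]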